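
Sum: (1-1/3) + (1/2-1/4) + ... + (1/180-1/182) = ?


Telescoping with gap 2: two head and two tail terms survive.
= (1 + 1/2) - (1/181 + 1/182)
= 3/2 - 1/181 - 1/182 = 24525/16471

Sum = 24525/16471


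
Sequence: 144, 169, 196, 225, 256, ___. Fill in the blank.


Pattern: perfect squares: n²
Terms: 144, 169, 196, 225, 256
Next term = 289

Next term = 289


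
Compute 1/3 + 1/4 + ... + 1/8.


Σₖ₌3^8 1/k = 1/3 + 1/4 + 1/5 + 1/6 + 1/7 + 1/8
= 341/280
≈ 1.2179

Sum = 341/280 ≈ 1.2179


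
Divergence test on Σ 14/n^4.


lim(n→∞) 14/n^4 = 0
lim aₙ = 0 → nth-term test is INCONCLUSIVE
(Need other tests; this is actually a convergent p-series with p=4 > 1)

Inconclusive (lim aₙ = 0; need another test)


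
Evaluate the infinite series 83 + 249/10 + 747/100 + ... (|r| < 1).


S∞ = a₁/(1-r) = 83/(1 - 3/10)
= 83/(7/10)
= 830/7

S∞ = 830/7


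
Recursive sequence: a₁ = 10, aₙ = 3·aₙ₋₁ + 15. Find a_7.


Computing step by step:
a_1 = 10
a_2 = 45
a_3 = 150
a_4 = 465
a_5 = 1410
a_6 = 4245
a_7 = 12750


a_7 = 12750


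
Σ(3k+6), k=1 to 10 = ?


Σ(3k+6) = 3·Σk + 6·n
= 3·55 + 6·10
= 165 + 60 = 225

Σ = 225


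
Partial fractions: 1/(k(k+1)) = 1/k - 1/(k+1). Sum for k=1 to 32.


1/(k(k+1)) = 1/k - 1/(k+1) (partial fractions)
Telescoping: Σ = 1 - 1/33 = 32/33

Sum = 32/33


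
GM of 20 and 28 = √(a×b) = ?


GM = √(20×28) = √560 = 23.6643

GM = 23.6643


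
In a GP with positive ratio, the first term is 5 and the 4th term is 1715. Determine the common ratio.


r^(n-1) = aₙ/a₁
r^3 = 1715/5 = 343
r = 343^(1/3)
= 7

r = 7


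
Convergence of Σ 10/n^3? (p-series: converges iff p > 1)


p-series test: Σ c/n^p converges if p > 1, diverges if p ≤ 1 (constant c > 0 doesn't affect convergence).
p = 3
3 > 1 → CONVERGES

Converges (p = 3 > 1)


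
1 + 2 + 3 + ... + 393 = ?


n(n+1)/2 = 393×394/2 = 154842/2 = 77421

Σk = 77421


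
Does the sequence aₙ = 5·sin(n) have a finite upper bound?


For all n, -1 ≤ sin(n) ≤ 1, so -5 ≤ 5·sin(n) ≤ 5
Lower bound: -5, Upper bound: 5
The sequence IS bounded

Bounded (-5 ≤ aₙ ≤ 5)


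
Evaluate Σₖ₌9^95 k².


Σₖ₌9^95 k² = Σₖ₌₁^95 k² − Σₖ₌₁^8 k²
= 95·96·191/6 − 8·9·17/6
= 290320 − 204 = 290116

Σk² = 290116


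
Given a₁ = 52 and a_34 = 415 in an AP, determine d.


d = (aₙ - a₁)/(n-1)
= (415 - 52)/(34-1)
= 363/33 = 11

d = 11


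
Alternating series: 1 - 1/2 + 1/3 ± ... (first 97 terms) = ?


S = 1 - 1/2 + 1/3 - 1/4 + 1/5 - 1/6 + 1/7 - 1/8 ± ...
= 0.6983
(Full series converges to +ln(2) ≈ +0.6931)

S_97 = 0.6983


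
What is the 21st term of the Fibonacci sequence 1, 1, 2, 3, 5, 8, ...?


Fibonacci sequence: 1, 1, 2, 3, 5, 8, 13, 21, 34, 55, 89, ...
F(21) = 10946

F(21) = 10946


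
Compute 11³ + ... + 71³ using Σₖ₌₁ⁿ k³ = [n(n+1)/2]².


Σₖ₌11^71 k³ = [71·72/2]² − [10·11/2]²
= 6533136 − 3025 = 6530111

Σk³ = 6530111


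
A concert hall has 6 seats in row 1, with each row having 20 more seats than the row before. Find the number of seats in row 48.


aₙ = a₁ + (n-1)d
= 6 + (48-1)×20
= 6 + 940
= 946

a_48 = 946


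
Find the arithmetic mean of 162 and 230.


AM = (162 + 230)/2 = 392/2 = 196

AM = 196


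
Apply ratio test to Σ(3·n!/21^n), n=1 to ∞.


aₙ = 3·n!/21^n
a_{n+1}/aₙ = (n+1)!/21^(n+1) × 21^n/n!  (constant 3 cancels)
= (n+1)/21
L = lim(n→∞) (n+1)/21 = ∞
L > 1 → series DIVERGES

Diverges (ratio test: L = ∞ > 1)


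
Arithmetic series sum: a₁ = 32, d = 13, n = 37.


aₙ = 32 + (37-1)×13 = 500
Sₙ = n(a₁+aₙ)/2 = 37×(32+500)/2
= 37×532/2 = 9842

S_37 = 9842


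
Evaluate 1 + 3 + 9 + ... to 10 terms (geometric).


Sₙ = 1×(3^10 - 1)/(3 - 1)
= 1×(59049 - 1)/2
= 1×59048/2
= 29524

S_10 = 29524


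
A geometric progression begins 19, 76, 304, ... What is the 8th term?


aₙ = a₁·r^(n-1)
= 19×4^7
= 19×16384
= 311296

a_8 = 311296


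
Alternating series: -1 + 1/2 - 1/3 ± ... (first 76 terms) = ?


S = -1 + 1/2 - 1/3 + 1/4 - 1/5 + 1/6 - 1/7 + 1/8 ± ...
= -0.6866
(Full series converges to -ln(2) ≈ -0.6931)

S_76 = -0.6866


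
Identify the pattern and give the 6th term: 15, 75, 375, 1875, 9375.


Pattern: geometric (r=5)
Terms: 15, 75, 375, 1875, 9375
Next term = 46875

Next term = 46875


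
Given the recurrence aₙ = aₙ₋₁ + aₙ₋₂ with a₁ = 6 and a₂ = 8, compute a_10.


Computing iteratively: 6, 8, 14, 22, 36, 58, 94, 152, 246, 398
a_10 = 398

a_10 = 398


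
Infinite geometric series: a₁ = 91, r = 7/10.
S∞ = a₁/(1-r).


S∞ = a₁/(1-r) = 91/(1 - 7/10)
= 91/(3/10)
= 910/3

S∞ = 910/3


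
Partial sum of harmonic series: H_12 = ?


H_12 = 1/1 + 1/2 + 1/3 + ... + 1/12
= 86021/27720
≈ 3.1032

H_12 = 86021/27720 ≈ 3.1032


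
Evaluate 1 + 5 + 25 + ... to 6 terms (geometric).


Sₙ = 1×(5^6 - 1)/(5 - 1)
= 1×(15625 - 1)/4
= 1×15624/4
= 3906

S_6 = 3906


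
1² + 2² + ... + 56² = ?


n = 56
n(n+1)(2n+1)/6 = 56×57×113/6
= 360696/6 = 60116

Σk² = 60116


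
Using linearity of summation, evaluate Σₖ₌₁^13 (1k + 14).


Σ(1k+14) = 1·Σk + 14·n
= 1·91 + 14·13
= 91 + 182 = 273

Σ = 273


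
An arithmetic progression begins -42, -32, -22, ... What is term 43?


aₙ = a₁ + (n-1)d
= -42 + (43-1)×10
= -42 + 420
= 378

a_43 = 378


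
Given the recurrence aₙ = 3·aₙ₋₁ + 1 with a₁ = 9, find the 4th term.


Computing step by step:
a_1 = 9
a_2 = 28
a_3 = 85
a_4 = 256


a_4 = 256


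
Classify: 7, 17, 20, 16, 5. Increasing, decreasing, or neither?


Differences: 10, 3, -4, -11
Difference at position 1 is +10 (> 0) but position 3 is -4 (< 0) — sequence both rises and falls
→ NOT monotonic

Not monotonic


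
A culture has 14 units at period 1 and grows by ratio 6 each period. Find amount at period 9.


aₙ = a₁·r^(n-1)
= 14×6^8
= 14×1679616
= 23514624

a_9 = 23514624


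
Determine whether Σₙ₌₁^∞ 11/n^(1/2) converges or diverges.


p-series test: Σ c/n^p converges if p > 1, diverges if p ≤ 1 (constant c > 0 doesn't affect convergence).
p = 1/2
1/2 ≤ 1 → DIVERGES

Diverges (p = 1/2 ≤ 1)


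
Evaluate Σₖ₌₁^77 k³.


n(n+1)/2 = 77×78/2 = 3003
Σk³ = 3003² = 9018009

Σk³ = 9018009


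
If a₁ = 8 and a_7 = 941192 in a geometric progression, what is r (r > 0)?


r^(n-1) = aₙ/a₁
r^6 = 941192/8 = 117649
r = 117649^(1/6)
= ±7; taking r > 0 gives r = 7

r = 7


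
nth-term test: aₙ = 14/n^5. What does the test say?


lim(n→∞) 14/n^5 = 0
lim aₙ = 0 → nth-term test is INCONCLUSIVE
(Need other tests; this is actually a convergent p-series with p=5 > 1)

Inconclusive (lim aₙ = 0; need another test)


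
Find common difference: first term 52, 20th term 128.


d = (aₙ - a₁)/(n-1)
= (128 - 52)/(20-1)
= 76/19 = 4

d = 4


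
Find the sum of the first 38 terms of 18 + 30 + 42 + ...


aₙ = 18 + (38-1)×12 = 462
Sₙ = n(a₁+aₙ)/2 = 38×(18+462)/2
= 38×480/2 = 9120

S_38 = 9120


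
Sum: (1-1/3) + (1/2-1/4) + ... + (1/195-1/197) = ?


Telescoping with gap 2: two head and two tail terms survive.
= (1 + 1/2) - (1/196 + 1/197)
= 3/2 - 1/196 - 1/197 = 57525/38612

Sum = 57525/38612


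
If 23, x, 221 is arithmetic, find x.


AM = (23 + 221)/2 = 244/2 = 122

AM = 122


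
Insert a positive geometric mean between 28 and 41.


GM = √(28×41) = √1148 = 33.8821

GM = 33.8821


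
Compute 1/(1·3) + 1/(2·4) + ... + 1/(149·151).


1/(k(k+2)) = (1/2)·(1/k - 1/(k+2)) (partial fractions)
Telescoping: Σ = (1/2)·(1 + 1/2 - 1/150 - 1/151) = 16837/22650

Sum = 16837/22650


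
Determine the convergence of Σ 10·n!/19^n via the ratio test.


aₙ = 10·n!/19^n
a_{n+1}/aₙ = (n+1)!/19^(n+1) × 19^n/n!  (constant 10 cancels)
= (n+1)/19
L = lim(n→∞) (n+1)/19 = ∞
L > 1 → series DIVERGES

Diverges (ratio test: L = ∞ > 1)


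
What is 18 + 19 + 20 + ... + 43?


Σₖ₌18^43 k = Σₖ₌₁^43 k − Σₖ₌₁^17 k
= 43·44/2 − 17·18/2
= 946 − 153 = 793

Σk = 793


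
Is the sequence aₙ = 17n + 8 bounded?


aₙ = 17n + 8 → as n→∞, aₙ→∞
No finite upper bound exists
The sequence is UNBOUNDED

Unbounded (aₙ → ∞ as n → ∞)


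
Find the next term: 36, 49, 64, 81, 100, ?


Pattern: perfect squares: n²
Terms: 36, 49, 64, 81, 100
Next term = 121

Next term = 121


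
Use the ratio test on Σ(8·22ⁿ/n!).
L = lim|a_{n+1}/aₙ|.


aₙ = 8·22^n/n!
a_{n+1}/aₙ = 22^(n+1)/(n+1)! × n!/22^n  (constant 8 cancels)
= 22/(n+1)
L = lim(n→∞) 22/(n+1) = 0
L < 1 → series CONVERGES

Converges (ratio test: L = 0 < 1)


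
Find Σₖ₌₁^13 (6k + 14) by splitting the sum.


Σ(6k+14) = 6·Σk + 14·n
= 6·91 + 14·13
= 546 + 182 = 728

Σ = 728


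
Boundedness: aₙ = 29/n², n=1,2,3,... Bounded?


a₁ = 29, a₂ = 29/4, a₃ = 29/9, ...
0 < aₙ ≤ 29 for all n ≥ 1
The sequence IS bounded

Bounded (0 < aₙ ≤ 29)


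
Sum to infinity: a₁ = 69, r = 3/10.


S∞ = a₁/(1-r) = 69/(1 - 3/10)
= 69/(7/10)
= 690/7

S∞ = 690/7


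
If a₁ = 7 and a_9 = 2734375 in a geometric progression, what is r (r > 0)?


r^(n-1) = aₙ/a₁
r^8 = 2734375/7 = 390625
r = 390625^(1/8)
= ±5; taking r > 0 gives r = 5

r = 5


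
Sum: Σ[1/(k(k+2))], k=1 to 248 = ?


1/(k(k+2)) = (1/2)·(1/k - 1/(k+2)) (partial fractions)
Telescoping: Σ = (1/2)·(1 + 1/2 - 1/249 - 1/250) = 23219/31125

Sum = 23219/31125


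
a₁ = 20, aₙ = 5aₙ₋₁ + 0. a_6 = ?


Computing step by step:
a_1 = 20
a_2 = 100
a_3 = 500
a_4 = 2500
a_5 = 12500
a_6 = 62500


a_6 = 62500


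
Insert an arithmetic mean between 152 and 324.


AM = (152 + 324)/2 = 476/2 = 238

AM = 238


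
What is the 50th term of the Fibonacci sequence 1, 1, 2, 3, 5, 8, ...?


Fibonacci sequence: 1, 1, 2, 3, 5, 8, 13, 21, 34, 55, 89, ...
F(50) = 12586269025

F(50) = 12586269025


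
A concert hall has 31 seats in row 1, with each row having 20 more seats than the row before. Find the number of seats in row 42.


aₙ = a₁ + (n-1)d
= 31 + (42-1)×20
= 31 + 820
= 851

a_42 = 851


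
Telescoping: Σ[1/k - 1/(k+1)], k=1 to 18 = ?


Telescoping: adjacent terms cancel.
= 1/1 - 1/19
= 1 - 1/19 = 18/19

Sum = 18/19


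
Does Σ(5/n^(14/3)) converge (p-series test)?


p-series test: Σ c/n^p converges if p > 1, diverges if p ≤ 1 (constant c > 0 doesn't affect convergence).
p = 14/3
14/3 > 1 → CONVERGES

Converges (p = 14/3 > 1)


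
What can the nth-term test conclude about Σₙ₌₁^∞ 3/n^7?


lim(n→∞) 3/n^7 = 0
lim aₙ = 0 → nth-term test is INCONCLUSIVE
(Need other tests; this is actually a convergent p-series with p=7 > 1)

Inconclusive (lim aₙ = 0; need another test)


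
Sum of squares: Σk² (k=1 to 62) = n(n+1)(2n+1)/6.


n = 62
n(n+1)(2n+1)/6 = 62×63×125/6
= 488250/6 = 81375

Σk² = 81375


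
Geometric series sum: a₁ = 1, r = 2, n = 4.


Sₙ = 1×(2^4 - 1)/(2 - 1)
= 1×(16 - 1)/1
= 1×15/1
= 15

S_4 = 15


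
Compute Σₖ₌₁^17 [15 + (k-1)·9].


aₙ = 15 + (17-1)×9 = 159
Sₙ = n(a₁+aₙ)/2 = 17×(15+159)/2
= 17×174/2 = 1479

S_17 = 1479


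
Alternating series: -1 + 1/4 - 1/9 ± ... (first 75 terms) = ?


S = -1 + 1/4 - 1/9 + 1/16 - 1/25 + 1/36 - 1/49 + 1/64 ± ...
= -0.8226
(Full series converges to -π²/12 ≈ -0.8225)

S_75 = -0.8226


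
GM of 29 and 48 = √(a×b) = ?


GM = √(29×48) = √1392 = 37.3095

GM = 37.3095


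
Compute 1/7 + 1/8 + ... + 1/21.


Σₖ₌7^21 1/k = 1/7 + 1/8 + 1/9 + ... + 1/21
= 30918957/25865840
≈ 1.1954

Sum = 30918957/25865840 ≈ 1.1954


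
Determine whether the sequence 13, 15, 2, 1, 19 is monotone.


Differences: 2, -13, -1, 18
Difference at position 1 is +2 (> 0) but position 2 is -13 (< 0) — sequence both rises and falls
→ NOT monotonic

Not monotonic


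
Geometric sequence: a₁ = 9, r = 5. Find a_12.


aₙ = a₁·r^(n-1)
= 9×5^11
= 9×48828125
= 439453125

a_12 = 439453125


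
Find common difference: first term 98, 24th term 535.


d = (aₙ - a₁)/(n-1)
= (535 - 98)/(24-1)
= 437/23 = 19

d = 19


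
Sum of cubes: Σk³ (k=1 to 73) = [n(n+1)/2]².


n(n+1)/2 = 73×74/2 = 2701
Σk³ = 2701² = 7295401

Σk³ = 7295401


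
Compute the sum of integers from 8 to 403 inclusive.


Σₖ₌8^403 k = Σₖ₌₁^403 k − Σₖ₌₁^7 k
= 403·404/2 − 7·8/2
= 81406 − 28 = 81378

Σk = 81378


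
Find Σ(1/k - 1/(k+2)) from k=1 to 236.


Telescoping with gap 2: two head and two tail terms survive.
= (1 + 1/2) - (1/237 + 1/238)
= 3/2 - 1/237 - 1/238 = 42067/28203

Sum = 42067/28203


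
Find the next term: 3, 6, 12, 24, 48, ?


Pattern: geometric (r=2)
Terms: 3, 6, 12, 24, 48
Next term = 96

Next term = 96


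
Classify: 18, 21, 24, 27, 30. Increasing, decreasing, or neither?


Differences: 3, 3, 3, 3
All differences > 0 → strictly INCREASING

Monotonically increasing


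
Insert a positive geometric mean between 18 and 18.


GM = √(18×18) = √324 = 18

GM = 18


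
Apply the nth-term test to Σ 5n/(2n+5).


lim(n→∞) 5n/(2n+5) = 5/2 = 5/2  (divide numerator and denominator by n)
lim aₙ = 5/2 ≠ 0 → series DIVERGES

Diverges (lim aₙ = 5/2 ≠ 0)


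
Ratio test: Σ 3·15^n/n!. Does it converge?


aₙ = 3·15^n/n!
a_{n+1}/aₙ = 15^(n+1)/(n+1)! × n!/15^n  (constant 3 cancels)
= 15/(n+1)
L = lim(n→∞) 15/(n+1) = 0
L < 1 → series CONVERGES

Converges (ratio test: L = 0 < 1)


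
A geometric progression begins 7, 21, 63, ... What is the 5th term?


aₙ = a₁·r^(n-1)
= 7×3^4
= 7×81
= 567

a_5 = 567


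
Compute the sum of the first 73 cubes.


n(n+1)/2 = 73×74/2 = 2701
Σk³ = 2701² = 7295401

Σk³ = 7295401


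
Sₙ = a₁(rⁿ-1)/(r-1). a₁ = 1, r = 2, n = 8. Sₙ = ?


Sₙ = 1×(2^8 - 1)/(2 - 1)
= 1×(256 - 1)/1
= 1×255/1
= 255

S_8 = 255


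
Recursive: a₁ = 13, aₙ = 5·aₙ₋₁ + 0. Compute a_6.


Computing step by step:
a_1 = 13
a_2 = 65
a_3 = 325
a_4 = 1625
a_5 = 8125
a_6 = 40625


a_6 = 40625


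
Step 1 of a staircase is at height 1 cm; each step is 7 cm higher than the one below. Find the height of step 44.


aₙ = a₁ + (n-1)d
= 1 + (44-1)×7
= 1 + 301
= 302

a_44 = 302


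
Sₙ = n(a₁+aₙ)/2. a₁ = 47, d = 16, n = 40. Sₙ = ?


aₙ = 47 + (40-1)×16 = 671
Sₙ = n(a₁+aₙ)/2 = 40×(47+671)/2
= 40×718/2 = 14360

S_40 = 14360


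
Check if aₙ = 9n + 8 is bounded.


aₙ = 9n + 8 → as n→∞, aₙ→∞
No finite upper bound exists
The sequence is UNBOUNDED

Unbounded (aₙ → ∞ as n → ∞)


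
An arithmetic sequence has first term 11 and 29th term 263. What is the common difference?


d = (aₙ - a₁)/(n-1)
= (263 - 11)/(29-1)
= 252/28 = 9

d = 9


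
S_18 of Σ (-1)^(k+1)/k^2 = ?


S = 1 - 1/4 + 1/9 - 1/16 + 1/25 - 1/36 + 1/49 - 1/64 ± ...
= 0.821
(Full series converges to +π²/12 ≈ +0.8225)

S_18 = 0.821


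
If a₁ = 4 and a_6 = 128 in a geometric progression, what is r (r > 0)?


r^(n-1) = aₙ/a₁
r^5 = 128/4 = 32
r = 32^(1/5)
= 2

r = 2


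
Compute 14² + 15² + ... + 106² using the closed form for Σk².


Σₖ₌14^106 k² = Σₖ₌₁^106 k² − Σₖ₌₁^13 k²
= 106·107·213/6 − 13·14·27/6
= 402641 − 819 = 401822

Σk² = 401822


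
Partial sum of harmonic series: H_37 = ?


H_37 = 1/1 + 1/2 + 1/3 + ... + 1/37
= 2040798836801833/485721041551200
≈ 4.2016

H_37 = 2040798836801833/485721041551200 ≈ 4.2016


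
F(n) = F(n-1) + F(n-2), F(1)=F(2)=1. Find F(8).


Fibonacci sequence: 1, 1, 2, 3, 5, 8, 13, 21
F(8) = 21

F(8) = 21


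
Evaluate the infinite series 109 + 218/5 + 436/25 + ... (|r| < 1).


S∞ = a₁/(1-r) = 109/(1 - 2/5)
= 109/(3/5)
= 545/3

S∞ = 545/3


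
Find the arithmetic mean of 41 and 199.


AM = (41 + 199)/2 = 240/2 = 120

AM = 120


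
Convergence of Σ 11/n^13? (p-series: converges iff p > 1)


p-series test: Σ c/n^p converges if p > 1, diverges if p ≤ 1 (constant c > 0 doesn't affect convergence).
p = 13
13 > 1 → CONVERGES

Converges (p = 13 > 1)


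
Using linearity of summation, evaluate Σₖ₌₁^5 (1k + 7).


Σ(1k+7) = 1·Σk + 7·n
= 1·15 + 7·5
= 15 + 35 = 50

Σ = 50


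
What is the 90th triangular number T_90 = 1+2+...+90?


n(n+1)/2 = 90×91/2 = 8190/2 = 4095

Σk = 4095


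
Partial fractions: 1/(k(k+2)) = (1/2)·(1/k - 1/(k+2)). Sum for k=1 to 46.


1/(k(k+2)) = (1/2)·(1/k - 1/(k+2)) (partial fractions)
Telescoping: Σ = (1/2)·(1 + 1/2 - 1/47 - 1/48) = 3289/4512

Sum = 3289/4512


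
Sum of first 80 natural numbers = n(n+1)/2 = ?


n(n+1)/2 = 80×81/2 = 6480/2 = 3240

Σk = 3240


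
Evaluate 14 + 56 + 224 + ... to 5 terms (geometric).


Sₙ = 14×(4^5 - 1)/(4 - 1)
= 14×(1024 - 1)/3
= 14×1023/3
= 4774

S_5 = 4774


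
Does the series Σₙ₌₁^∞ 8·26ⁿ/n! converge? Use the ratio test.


aₙ = 8·26^n/n!
a_{n+1}/aₙ = 26^(n+1)/(n+1)! × n!/26^n  (constant 8 cancels)
= 26/(n+1)
L = lim(n→∞) 26/(n+1) = 0
L < 1 → series CONVERGES

Converges (ratio test: L = 0 < 1)


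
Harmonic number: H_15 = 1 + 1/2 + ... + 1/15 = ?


H_15 = 1/1 + 1/2 + 1/3 + ... + 1/15
= 1195757/360360
≈ 3.3182

H_15 = 1195757/360360 ≈ 3.3182


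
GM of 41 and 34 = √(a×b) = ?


GM = √(41×34) = √1394 = 37.3363

GM = 37.3363


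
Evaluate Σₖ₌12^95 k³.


Σₖ₌12^95 k³ = [95·96/2]² − [11·12/2]²
= 20793600 − 4356 = 20789244

Σk³ = 20789244


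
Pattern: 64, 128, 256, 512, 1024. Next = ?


Pattern: powers of 2: 2ⁿ
Terms: 64, 128, 256, 512, 1024
Next term = 2048

Next term = 2048


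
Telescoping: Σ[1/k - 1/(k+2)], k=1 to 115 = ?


Telescoping with gap 2: two head and two tail terms survive.
= (1 + 1/2) - (1/116 + 1/117)
= 3/2 - 1/116 - 1/117 = 20125/13572

Sum = 20125/13572


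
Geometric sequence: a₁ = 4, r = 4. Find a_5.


aₙ = a₁·r^(n-1)
= 4×4^4
= 4×256
= 1024

a_5 = 1024


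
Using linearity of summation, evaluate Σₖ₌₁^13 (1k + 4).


Σ(1k+4) = 1·Σk + 4·n
= 1·91 + 4·13
= 91 + 52 = 143

Σ = 143


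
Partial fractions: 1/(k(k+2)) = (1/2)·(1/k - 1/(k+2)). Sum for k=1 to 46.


1/(k(k+2)) = (1/2)·(1/k - 1/(k+2)) (partial fractions)
Telescoping: Σ = (1/2)·(1 + 1/2 - 1/47 - 1/48) = 3289/4512

Sum = 3289/4512


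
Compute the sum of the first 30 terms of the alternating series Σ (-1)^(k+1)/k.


S = 1 - 1/2 + 1/3 - 1/4 + 1/5 - 1/6 + 1/7 - 1/8 ± ...
= 0.6768
(Full series converges to +ln(2) ≈ +0.6931)

S_30 = 0.6768


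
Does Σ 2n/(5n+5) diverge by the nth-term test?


lim(n→∞) 2n/(5n+5) = 2/5 = 2/5  (divide numerator and denominator by n)
lim aₙ = 2/5 ≠ 0 → series DIVERGES

Diverges (lim aₙ = 2/5 ≠ 0)


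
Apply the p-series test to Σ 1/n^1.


p-series test: Σ c/n^p converges if p > 1, diverges if p ≤ 1 (constant c > 0 doesn't affect convergence).
p = 1
1 ≤ 1 → DIVERGES

Diverges (p = 1 ≤ 1)


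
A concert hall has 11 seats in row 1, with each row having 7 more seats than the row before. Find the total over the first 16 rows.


aₙ = 11 + (16-1)×7 = 116
Sₙ = n(a₁+aₙ)/2 = 16×(11+116)/2
= 16×127/2 = 1016

S_16 = 1016


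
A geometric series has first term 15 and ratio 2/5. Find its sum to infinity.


S∞ = a₁/(1-r) = 15/(1 - 2/5)
= 15/(3/5)
= 25

S∞ = 25


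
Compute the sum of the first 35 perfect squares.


n = 35
n(n+1)(2n+1)/6 = 35×36×71/6
= 89460/6 = 14910

Σk² = 14910


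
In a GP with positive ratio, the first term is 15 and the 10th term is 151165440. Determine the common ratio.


r^(n-1) = aₙ/a₁
r^9 = 151165440/15 = 10077696
r = 10077696^(1/9)
= 6

r = 6


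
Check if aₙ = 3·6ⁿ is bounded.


aₙ = 3·6ⁿ → as n→∞, aₙ→∞ (since base 6 > 1)
No finite upper bound exists
The sequence is UNBOUNDED

Unbounded (aₙ → ∞ as n → ∞)


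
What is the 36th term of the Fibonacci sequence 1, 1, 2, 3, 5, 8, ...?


Fibonacci sequence: 1, 1, 2, 3, 5, 8, 13, 21, 34, 55, 89, ...
F(36) = 14930352

F(36) = 14930352


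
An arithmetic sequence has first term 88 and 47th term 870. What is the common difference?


d = (aₙ - a₁)/(n-1)
= (870 - 88)/(47-1)
= 782/46 = 17

d = 17


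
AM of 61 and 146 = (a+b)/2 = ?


AM = (61 + 146)/2 = 207/2 = 103.5

AM = 103.5


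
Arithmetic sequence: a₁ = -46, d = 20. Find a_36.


aₙ = a₁ + (n-1)d
= -46 + (36-1)×20
= -46 + 700
= 654

a_36 = 654


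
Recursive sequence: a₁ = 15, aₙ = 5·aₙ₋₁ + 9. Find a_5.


Computing step by step:
a_1 = 15
a_2 = 84
a_3 = 429
a_4 = 2154
a_5 = 10779


a_5 = 10779


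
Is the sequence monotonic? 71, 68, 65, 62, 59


Differences: -3, -3, -3, -3
All differences < 0 → strictly DECREASING

Monotonically decreasing


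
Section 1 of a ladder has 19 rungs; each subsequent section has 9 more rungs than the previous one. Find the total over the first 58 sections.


aₙ = 19 + (58-1)×9 = 532
Sₙ = n(a₁+aₙ)/2 = 58×(19+532)/2
= 58×551/2 = 15979

S_58 = 15979


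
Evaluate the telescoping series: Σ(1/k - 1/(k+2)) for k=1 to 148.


Telescoping with gap 2: two head and two tail terms survive.
= (1 + 1/2) - (1/149 + 1/150)
= 3/2 - 1/149 - 1/150 = 16613/11175

Sum = 16613/11175


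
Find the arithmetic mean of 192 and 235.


AM = (192 + 235)/2 = 427/2 = 213.5

AM = 213.5


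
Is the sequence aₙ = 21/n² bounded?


a₁ = 21, a₂ = 21/4, a₃ = 21/9, ...
0 < aₙ ≤ 21 for all n ≥ 1
The sequence IS bounded

Bounded (0 < aₙ ≤ 21)


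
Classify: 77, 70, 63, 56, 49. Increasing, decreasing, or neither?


Differences: -7, -7, -7, -7
All differences < 0 → strictly DECREASING

Monotonically decreasing


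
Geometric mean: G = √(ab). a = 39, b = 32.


GM = √(39×32) = √1248 = 35.327

GM = 35.327


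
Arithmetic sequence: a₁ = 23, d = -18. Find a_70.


aₙ = a₁ + (n-1)d
= 23 + (70-1)×-18
= 23 - 1242
= -1219

a_70 = -1219


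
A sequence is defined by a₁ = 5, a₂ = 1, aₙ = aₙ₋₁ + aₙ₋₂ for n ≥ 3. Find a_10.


Computing iteratively: 5, 1, 6, 7, 13, 20, 33, 53, 86, 139
a_10 = 139

a_10 = 139


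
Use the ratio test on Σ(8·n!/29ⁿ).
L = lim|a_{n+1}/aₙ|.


aₙ = 8·n!/29^n
a_{n+1}/aₙ = (n+1)!/29^(n+1) × 29^n/n!  (constant 8 cancels)
= (n+1)/29
L = lim(n→∞) (n+1)/29 = ∞
L > 1 → series DIVERGES

Diverges (ratio test: L = ∞ > 1)


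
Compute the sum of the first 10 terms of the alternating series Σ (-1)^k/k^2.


S = -1 + 1/4 - 1/9 + 1/16 - 1/25 + 1/36 - 1/49 + 1/64 ± ...
= -0.818
(Full series converges to -π²/12 ≈ -0.8225)

S_10 = -0.818


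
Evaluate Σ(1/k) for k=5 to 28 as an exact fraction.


Σₖ₌5^28 1/k = 1/5 + 1/6 + 1/7 + ... + 1/28
= 148084936403/80313433200
≈ 1.8438

Sum = 148084936403/80313433200 ≈ 1.8438


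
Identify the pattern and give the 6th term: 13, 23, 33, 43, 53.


Pattern: arithmetic (d=10)
Terms: 13, 23, 33, 43, 53
Next term = 63

Next term = 63


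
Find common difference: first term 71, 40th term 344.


d = (aₙ - a₁)/(n-1)
= (344 - 71)/(40-1)
= 273/39 = 7

d = 7


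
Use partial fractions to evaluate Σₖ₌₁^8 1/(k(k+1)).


1/(k(k+1)) = 1/k - 1/(k+1) (partial fractions)
Telescoping: Σ = 1 - 1/9 = 8/9

Sum = 8/9


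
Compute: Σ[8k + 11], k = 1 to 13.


Σ(8k+11) = 8·Σk + 11·n
= 8·91 + 11·13
= 728 + 143 = 871

Σ = 871


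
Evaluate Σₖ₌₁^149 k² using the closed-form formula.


n = 149
n(n+1)(2n+1)/6 = 149×150×299/6
= 6682650/6 = 1113775

Σk² = 1113775


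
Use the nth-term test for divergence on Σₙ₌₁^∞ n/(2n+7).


lim(n→∞) n/(2n+7) = 1/2 = 1/2  (divide numerator and denominator by n)
lim aₙ = 1/2 ≠ 0 → series DIVERGES

Diverges (lim aₙ = 1/2 ≠ 0)


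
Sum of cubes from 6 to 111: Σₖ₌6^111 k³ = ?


Σₖ₌6^111 k³ = [111·112/2]² − [5·6/2]²
= 38638656 − 225 = 38638431

Σk³ = 38638431


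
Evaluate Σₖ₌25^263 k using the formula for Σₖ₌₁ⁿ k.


Σₖ₌25^263 k = Σₖ₌₁^263 k − Σₖ₌₁^24 k
= 263·264/2 − 24·25/2
= 34716 − 300 = 34416

Σk = 34416


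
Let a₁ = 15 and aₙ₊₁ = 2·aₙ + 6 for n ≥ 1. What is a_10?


Computing step by step:
a_1 = 15
a_2 = 36
a_3 = 78
a_4 = 162
a_5 = 330
a_6 = 666
a_7 = 1338
a_8 = 2682
a_9 = 5370
a_10 = 10746


a_10 = 10746


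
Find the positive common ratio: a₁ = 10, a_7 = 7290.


r^(n-1) = aₙ/a₁
r^6 = 7290/10 = 729
r = 729^(1/6)
= ±3; taking r > 0 gives r = 3

r = 3


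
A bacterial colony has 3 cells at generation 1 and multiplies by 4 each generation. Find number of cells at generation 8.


aₙ = a₁·r^(n-1)
= 3×4^7
= 3×16384
= 49152

a_8 = 49152


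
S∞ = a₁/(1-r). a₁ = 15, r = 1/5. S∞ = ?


S∞ = a₁/(1-r) = 15/(1 - 1/5)
= 15/(4/5)
= 75/4

S∞ = 75/4


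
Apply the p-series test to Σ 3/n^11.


p-series test: Σ c/n^p converges if p > 1, diverges if p ≤ 1 (constant c > 0 doesn't affect convergence).
p = 11
11 > 1 → CONVERGES

Converges (p = 11 > 1)


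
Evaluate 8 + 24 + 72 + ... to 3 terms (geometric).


Sₙ = 8×(3^3 - 1)/(3 - 1)
= 8×(27 - 1)/2
= 8×26/2
= 104

S_3 = 104


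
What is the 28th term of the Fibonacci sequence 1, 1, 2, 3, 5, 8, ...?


Fibonacci sequence: 1, 1, 2, 3, 5, 8, 13, 21, 34, 55, 89, ...
F(28) = 317811

F(28) = 317811


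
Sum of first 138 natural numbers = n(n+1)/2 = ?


n(n+1)/2 = 138×139/2 = 19182/2 = 9591

Σk = 9591


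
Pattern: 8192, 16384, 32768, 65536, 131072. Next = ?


Pattern: powers of 2: 2ⁿ
Terms: 8192, 16384, 32768, 65536, 131072
Next term = 262144

Next term = 262144


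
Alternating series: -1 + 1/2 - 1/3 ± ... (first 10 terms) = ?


S = -1 + 1/2 - 1/3 + 1/4 - 1/5 + 1/6 - 1/7 + 1/8 ± ...
= -0.6456
(Full series converges to -ln(2) ≈ -0.6931)

S_10 = -0.6456


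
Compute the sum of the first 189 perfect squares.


n = 189
n(n+1)(2n+1)/6 = 189×190×379/6
= 13609890/6 = 2268315

Σk² = 2268315


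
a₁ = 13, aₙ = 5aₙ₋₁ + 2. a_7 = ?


Computing step by step:
a_1 = 13
a_2 = 67
a_3 = 337
a_4 = 1687
a_5 = 8437
a_6 = 42187
a_7 = 210937


a_7 = 210937


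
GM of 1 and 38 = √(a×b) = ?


GM = √(1×38) = √38 = 6.1644

GM = 6.1644


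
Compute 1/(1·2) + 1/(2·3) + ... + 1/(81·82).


1/(k(k+1)) = 1/k - 1/(k+1) (partial fractions)
Telescoping: Σ = 1 - 1/82 = 81/82

Sum = 81/82


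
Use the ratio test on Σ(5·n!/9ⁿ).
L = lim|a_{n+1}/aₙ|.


aₙ = 5·n!/9^n
a_{n+1}/aₙ = (n+1)!/9^(n+1) × 9^n/n!  (constant 5 cancels)
= (n+1)/9
L = lim(n→∞) (n+1)/9 = ∞
L > 1 → series DIVERGES

Diverges (ratio test: L = ∞ > 1)


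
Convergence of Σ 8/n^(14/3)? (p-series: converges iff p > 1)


p-series test: Σ c/n^p converges if p > 1, diverges if p ≤ 1 (constant c > 0 doesn't affect convergence).
p = 14/3
14/3 > 1 → CONVERGES

Converges (p = 14/3 > 1)


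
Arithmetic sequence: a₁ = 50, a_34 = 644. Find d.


d = (aₙ - a₁)/(n-1)
= (644 - 50)/(34-1)
= 594/33 = 18

d = 18


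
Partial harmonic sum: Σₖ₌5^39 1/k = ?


Σₖ₌5^39 1/k = 1/5 + 1/6 + 1/7 + ... + 1/39
= 1054116518590033/485721041551200
≈ 2.1702

Sum = 1054116518590033/485721041551200 ≈ 2.1702


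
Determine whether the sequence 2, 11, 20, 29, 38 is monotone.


Differences: 9, 9, 9, 9
All differences > 0 → strictly INCREASING

Monotonically increasing


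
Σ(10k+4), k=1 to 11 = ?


Σ(10k+4) = 10·Σk + 4·n
= 10·66 + 4·11
= 660 + 44 = 704

Σ = 704


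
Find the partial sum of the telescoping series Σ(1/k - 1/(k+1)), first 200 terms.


Telescoping: adjacent terms cancel.
= 1/1 - 1/201
= 1 - 1/201 = 200/201

Sum = 200/201


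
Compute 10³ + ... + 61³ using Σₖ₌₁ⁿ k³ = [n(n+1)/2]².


Σₖ₌10^61 k³ = [61·62/2]² − [9·10/2]²
= 3575881 − 2025 = 3573856

Σk³ = 3573856


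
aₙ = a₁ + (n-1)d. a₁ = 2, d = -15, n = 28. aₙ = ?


aₙ = a₁ + (n-1)d
= 2 + (28-1)×-15
= 2 - 405
= -403

a_28 = -403


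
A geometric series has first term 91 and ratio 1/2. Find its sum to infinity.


S∞ = a₁/(1-r) = 91/(1 - 1/2)
= 91/(1/2)
= 182

S∞ = 182


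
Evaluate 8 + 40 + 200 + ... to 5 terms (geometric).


Sₙ = 8×(5^5 - 1)/(5 - 1)
= 8×(3125 - 1)/4
= 8×3124/4
= 6248

S_5 = 6248


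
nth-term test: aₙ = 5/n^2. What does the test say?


lim(n→∞) 5/n^2 = 0
lim aₙ = 0 → nth-term test is INCONCLUSIVE
(Need other tests; this is actually a convergent p-series with p=2 > 1)

Inconclusive (lim aₙ = 0; need another test)


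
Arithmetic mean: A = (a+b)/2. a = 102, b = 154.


AM = (102 + 154)/2 = 256/2 = 128

AM = 128


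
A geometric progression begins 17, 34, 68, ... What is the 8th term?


aₙ = a₁·r^(n-1)
= 17×2^7
= 17×128
= 2176

a_8 = 2176


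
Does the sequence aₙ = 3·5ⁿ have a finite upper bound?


aₙ = 3·5ⁿ → as n→∞, aₙ→∞ (since base 5 > 1)
No finite upper bound exists
The sequence is UNBOUNDED

Unbounded (aₙ → ∞ as n → ∞)


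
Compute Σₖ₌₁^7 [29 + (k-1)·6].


aₙ = 29 + (7-1)×6 = 65
Sₙ = n(a₁+aₙ)/2 = 7×(29+65)/2
= 7×94/2 = 329

S_7 = 329


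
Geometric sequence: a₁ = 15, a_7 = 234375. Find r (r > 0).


r^(n-1) = aₙ/a₁
r^6 = 234375/15 = 15625
r = 15625^(1/6)
= ±5; taking r > 0 gives r = 5

r = 5


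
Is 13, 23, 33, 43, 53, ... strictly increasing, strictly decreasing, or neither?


Differences: 10, 10, 10, 10
All differences > 0 → strictly INCREASING

Monotonically increasing


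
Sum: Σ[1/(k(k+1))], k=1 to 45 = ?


1/(k(k+1)) = 1/k - 1/(k+1) (partial fractions)
Telescoping: Σ = 1 - 1/46 = 45/46

Sum = 45/46


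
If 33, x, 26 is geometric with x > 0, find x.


GM = √(33×26) = √858 = 29.2916

GM = 29.2916


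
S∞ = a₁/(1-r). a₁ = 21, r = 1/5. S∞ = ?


S∞ = a₁/(1-r) = 21/(1 - 1/5)
= 21/(4/5)
= 105/4

S∞ = 105/4


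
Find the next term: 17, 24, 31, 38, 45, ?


Pattern: arithmetic (d=7)
Terms: 17, 24, 31, 38, 45
Next term = 52

Next term = 52


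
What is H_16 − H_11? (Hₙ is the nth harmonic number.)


Σₖ₌12^16 1/k = 1/12 + 1/13 + 1/14 + 1/15 + 1/16
= 2627/7280
≈ 0.3609

Sum = 2627/7280 ≈ 0.3609


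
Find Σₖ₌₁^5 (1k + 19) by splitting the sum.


Σ(1k+19) = 1·Σk + 19·n
= 1·15 + 19·5
= 15 + 95 = 110

Σ = 110


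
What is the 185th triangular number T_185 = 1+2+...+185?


n(n+1)/2 = 185×186/2 = 34410/2 = 17205

Σk = 17205


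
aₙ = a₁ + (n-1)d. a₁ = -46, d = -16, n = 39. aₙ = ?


aₙ = a₁ + (n-1)d
= -46 + (39-1)×-16
= -46 - 608
= -654

a_39 = -654


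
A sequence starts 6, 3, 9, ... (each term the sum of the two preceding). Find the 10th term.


Computing iteratively: 6, 3, 9, 12, 21, 33, 54, 87, 141, 228
a_10 = 228

a_10 = 228


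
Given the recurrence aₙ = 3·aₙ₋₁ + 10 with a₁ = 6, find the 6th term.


Computing step by step:
a_1 = 6
a_2 = 28
a_3 = 94
a_4 = 292
a_5 = 886
a_6 = 2668


a_6 = 2668


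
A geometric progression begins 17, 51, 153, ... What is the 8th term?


aₙ = a₁·r^(n-1)
= 17×3^7
= 17×2187
= 37179

a_8 = 37179


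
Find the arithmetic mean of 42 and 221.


AM = (42 + 221)/2 = 263/2 = 131.5

AM = 131.5


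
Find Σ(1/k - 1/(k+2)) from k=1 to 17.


Telescoping with gap 2: two head and two tail terms survive.
= (1 + 1/2) - (1/18 + 1/19)
= 3/2 - 1/18 - 1/19 = 238/171

Sum = 238/171


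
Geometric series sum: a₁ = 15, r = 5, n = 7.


Sₙ = 15×(5^7 - 1)/(5 - 1)
= 15×(78125 - 1)/4
= 15×78124/4
= 292965

S_7 = 292965


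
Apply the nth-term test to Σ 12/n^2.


lim(n→∞) 12/n^2 = 0
lim aₙ = 0 → nth-term test is INCONCLUSIVE
(Need other tests; this is actually a convergent p-series with p=2 > 1)

Inconclusive (lim aₙ = 0; need another test)


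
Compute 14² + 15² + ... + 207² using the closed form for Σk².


Σₖ₌14^207 k² = Σₖ₌₁^207 k² − Σₖ₌₁^13 k²
= 207·208·415/6 − 13·14·27/6
= 2978040 − 819 = 2977221

Σk² = 2977221


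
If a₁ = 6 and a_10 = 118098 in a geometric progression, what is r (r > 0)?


r^(n-1) = aₙ/a₁
r^9 = 118098/6 = 19683
r = 19683^(1/9)
= 3

r = 3


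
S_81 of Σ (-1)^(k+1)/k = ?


S = 1 - 1/2 + 1/3 - 1/4 + 1/5 - 1/6 + 1/7 - 1/8 ± ...
= 0.6993
(Full series converges to +ln(2) ≈ +0.6931)

S_81 = 0.6993


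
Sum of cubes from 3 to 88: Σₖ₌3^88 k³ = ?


Σₖ₌3^88 k³ = [88·89/2]² − [2·3/2]²
= 15335056 − 9 = 15335047

Σk³ = 15335047


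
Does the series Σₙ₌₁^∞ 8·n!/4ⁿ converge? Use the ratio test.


aₙ = 8·n!/4^n
a_{n+1}/aₙ = (n+1)!/4^(n+1) × 4^n/n!  (constant 8 cancels)
= (n+1)/4
L = lim(n→∞) (n+1)/4 = ∞
L > 1 → series DIVERGES

Diverges (ratio test: L = ∞ > 1)


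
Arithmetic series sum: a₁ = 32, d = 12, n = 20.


aₙ = 32 + (20-1)×12 = 260
Sₙ = n(a₁+aₙ)/2 = 20×(32+260)/2
= 20×292/2 = 2920

S_20 = 2920


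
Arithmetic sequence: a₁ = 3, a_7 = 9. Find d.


d = (aₙ - a₁)/(n-1)
= (9 - 3)/(7-1)
= 6/6 = 1

d = 1


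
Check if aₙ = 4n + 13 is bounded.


aₙ = 4n + 13 → as n→∞, aₙ→∞
No finite upper bound exists
The sequence is UNBOUNDED

Unbounded (aₙ → ∞ as n → ∞)


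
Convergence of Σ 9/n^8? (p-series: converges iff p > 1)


p-series test: Σ c/n^p converges if p > 1, diverges if p ≤ 1 (constant c > 0 doesn't affect convergence).
p = 8
8 > 1 → CONVERGES

Converges (p = 8 > 1)


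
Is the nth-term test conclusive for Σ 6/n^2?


lim(n→∞) 6/n^2 = 0
lim aₙ = 0 → nth-term test is INCONCLUSIVE
(Need other tests; this is actually a convergent p-series with p=2 > 1)

Inconclusive (lim aₙ = 0; need another test)


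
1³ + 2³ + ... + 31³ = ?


n(n+1)/2 = 31×32/2 = 496
Σk³ = 496² = 246016

Σk³ = 246016


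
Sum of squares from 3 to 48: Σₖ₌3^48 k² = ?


Σₖ₌3^48 k² = Σₖ₌₁^48 k² − Σₖ₌₁^2 k²
= 48·49·97/6 − 2·3·5/6
= 38024 − 5 = 38019

Σk² = 38019


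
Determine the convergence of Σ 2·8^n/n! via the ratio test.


aₙ = 2·8^n/n!
a_{n+1}/aₙ = 8^(n+1)/(n+1)! × n!/8^n  (constant 2 cancels)
= 8/(n+1)
L = lim(n→∞) 8/(n+1) = 0
L < 1 → series CONVERGES

Converges (ratio test: L = 0 < 1)


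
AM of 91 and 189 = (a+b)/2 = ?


AM = (91 + 189)/2 = 280/2 = 140

AM = 140


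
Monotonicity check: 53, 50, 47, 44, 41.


Differences: -3, -3, -3, -3
All differences < 0 → strictly DECREASING

Monotonically decreasing


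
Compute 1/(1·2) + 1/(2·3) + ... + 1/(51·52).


1/(k(k+1)) = 1/k - 1/(k+1) (partial fractions)
Telescoping: Σ = 1 - 1/52 = 51/52

Sum = 51/52


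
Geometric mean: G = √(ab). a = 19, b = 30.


GM = √(19×30) = √570 = 23.8747

GM = 23.8747


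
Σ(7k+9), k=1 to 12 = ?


Σ(7k+9) = 7·Σk + 9·n
= 7·78 + 9·12
= 546 + 108 = 654

Σ = 654


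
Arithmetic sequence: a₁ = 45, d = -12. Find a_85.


aₙ = a₁ + (n-1)d
= 45 + (85-1)×-12
= 45 - 1008
= -963

a_85 = -963


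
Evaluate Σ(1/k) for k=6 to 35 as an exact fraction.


Σₖ₌6^35 1/k = 1/6 + 1/7 + 1/8 + ... + 1/35
= 24462593109589/13127595717600
≈ 1.8634

Sum = 24462593109589/13127595717600 ≈ 1.8634


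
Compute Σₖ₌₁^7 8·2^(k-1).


Sₙ = 8×(2^7 - 1)/(2 - 1)
= 8×(128 - 1)/1
= 8×127/1
= 1016

S_7 = 1016


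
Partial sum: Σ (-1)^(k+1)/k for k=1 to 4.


S = 1 - 1/2 + 1/3 - 1/4
= 0.5833
(Full series converges to +ln(2) ≈ +0.6931)

S_4 = 0.5833


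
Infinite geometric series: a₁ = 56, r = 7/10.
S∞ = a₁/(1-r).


S∞ = a₁/(1-r) = 56/(1 - 7/10)
= 56/(3/10)
= 560/3

S∞ = 560/3


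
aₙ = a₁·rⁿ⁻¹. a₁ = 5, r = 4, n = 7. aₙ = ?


aₙ = a₁·r^(n-1)
= 5×4^6
= 5×4096
= 20480

a_7 = 20480


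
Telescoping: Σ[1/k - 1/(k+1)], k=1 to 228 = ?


Telescoping: adjacent terms cancel.
= 1/1 - 1/229
= 1 - 1/229 = 228/229

Sum = 228/229


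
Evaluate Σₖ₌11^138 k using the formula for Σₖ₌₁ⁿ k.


Σₖ₌11^138 k = Σₖ₌₁^138 k − Σₖ₌₁^10 k
= 138·139/2 − 10·11/2
= 9591 − 55 = 9536

Σk = 9536


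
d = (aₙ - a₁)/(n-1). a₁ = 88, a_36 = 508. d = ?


d = (aₙ - a₁)/(n-1)
= (508 - 88)/(36-1)
= 420/35 = 12

d = 12


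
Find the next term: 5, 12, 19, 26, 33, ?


Pattern: arithmetic (d=7)
Terms: 5, 12, 19, 26, 33
Next term = 40

Next term = 40


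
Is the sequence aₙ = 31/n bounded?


a₁ = 31, a₂ = 31/2, a₃ = 31/3, ...
0 < aₙ ≤ 31 for all n ≥ 1
Lower bound: 0, Upper bound: 31
The sequence IS bounded

Bounded (0 < aₙ ≤ 31)


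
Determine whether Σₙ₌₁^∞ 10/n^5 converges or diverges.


p-series test: Σ c/n^p converges if p > 1, diverges if p ≤ 1 (constant c > 0 doesn't affect convergence).
p = 5
5 > 1 → CONVERGES

Converges (p = 5 > 1)


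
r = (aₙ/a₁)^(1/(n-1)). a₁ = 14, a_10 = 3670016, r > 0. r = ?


r^(n-1) = aₙ/a₁
r^9 = 3670016/14 = 262144
r = 262144^(1/9)
= 4

r = 4


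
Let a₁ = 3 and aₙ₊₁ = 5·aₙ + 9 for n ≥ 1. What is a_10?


Computing step by step:
a_1 = 3
a_2 = 24
a_3 = 129
a_4 = 654
a_5 = 3279
a_6 = 16404
a_7 = 82029
a_8 = 410154
a_9 = 2050779
a_10 = 10253904


a_10 = 10253904


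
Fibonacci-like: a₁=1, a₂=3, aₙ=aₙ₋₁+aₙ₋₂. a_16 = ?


Computing iteratively: 1, 3, 4, 7, 11, 18, 29, 47, 76, 123, 199, 322, ...
a_16 = 2207

a_16 = 2207


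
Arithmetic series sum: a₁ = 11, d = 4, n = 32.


aₙ = 11 + (32-1)×4 = 135
Sₙ = n(a₁+aₙ)/2 = 32×(11+135)/2
= 32×146/2 = 2336

S_32 = 2336


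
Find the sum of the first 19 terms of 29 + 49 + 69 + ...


aₙ = 29 + (19-1)×20 = 389
Sₙ = n(a₁+aₙ)/2 = 19×(29+389)/2
= 19×418/2 = 3971

S_19 = 3971


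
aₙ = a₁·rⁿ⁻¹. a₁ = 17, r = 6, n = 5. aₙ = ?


aₙ = a₁·r^(n-1)
= 17×6^4
= 17×1296
= 22032

a_5 = 22032


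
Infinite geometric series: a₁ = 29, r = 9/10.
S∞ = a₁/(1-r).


S∞ = a₁/(1-r) = 29/(1 - 9/10)
= 29/(1/10)
= 290

S∞ = 290


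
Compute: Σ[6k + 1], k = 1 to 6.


Σ(6k+1) = 6·Σk + 1·n
= 6·21 + 1·6
= 126 + 6 = 132

Σ = 132


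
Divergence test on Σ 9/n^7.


lim(n→∞) 9/n^7 = 0
lim aₙ = 0 → nth-term test is INCONCLUSIVE
(Need other tests; this is actually a convergent p-series with p=7 > 1)

Inconclusive (lim aₙ = 0; need another test)


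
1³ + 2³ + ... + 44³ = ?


n(n+1)/2 = 44×45/2 = 990
Σk³ = 990² = 980100

Σk³ = 980100


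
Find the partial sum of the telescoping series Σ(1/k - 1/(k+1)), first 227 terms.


Telescoping: adjacent terms cancel.
= 1/1 - 1/228
= 1 - 1/228 = 227/228

Sum = 227/228


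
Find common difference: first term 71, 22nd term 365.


d = (aₙ - a₁)/(n-1)
= (365 - 71)/(22-1)
= 294/21 = 14

d = 14


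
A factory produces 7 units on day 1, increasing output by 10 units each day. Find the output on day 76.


aₙ = a₁ + (n-1)d
= 7 + (76-1)×10
= 7 + 750
= 757

a_76 = 757


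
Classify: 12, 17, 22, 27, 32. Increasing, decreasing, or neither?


Differences: 5, 5, 5, 5
All differences > 0 → strictly INCREASING

Monotonically increasing
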